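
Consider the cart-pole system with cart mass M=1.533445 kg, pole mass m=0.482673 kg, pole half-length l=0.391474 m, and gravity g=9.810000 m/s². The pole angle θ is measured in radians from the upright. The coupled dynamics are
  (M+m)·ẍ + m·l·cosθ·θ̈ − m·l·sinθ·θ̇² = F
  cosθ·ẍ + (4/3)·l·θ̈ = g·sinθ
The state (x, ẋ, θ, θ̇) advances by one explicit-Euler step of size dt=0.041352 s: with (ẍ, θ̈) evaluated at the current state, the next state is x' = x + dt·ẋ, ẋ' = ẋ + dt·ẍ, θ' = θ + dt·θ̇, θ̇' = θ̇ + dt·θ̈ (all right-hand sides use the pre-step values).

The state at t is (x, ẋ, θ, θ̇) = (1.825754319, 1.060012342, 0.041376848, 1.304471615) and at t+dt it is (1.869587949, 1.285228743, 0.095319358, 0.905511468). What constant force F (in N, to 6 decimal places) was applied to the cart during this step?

F = 9.145683 N

ẍ = (ẋ'−ẋ)/dt = (1.285228743−1.060012342)/0.041352 = 5.446324
θ̈ = (θ̇'−θ̇)/dt = (0.905511468−1.304471615)/0.041352 = -9.647904
sinθ=0.041365, cosθ=0.999144
F = (M+m)·ẍ + m·l·cosθ·θ̈ − m·l·sinθ·θ̇² = 10.980432 + -1.821449 − 0.013300 = 9.145683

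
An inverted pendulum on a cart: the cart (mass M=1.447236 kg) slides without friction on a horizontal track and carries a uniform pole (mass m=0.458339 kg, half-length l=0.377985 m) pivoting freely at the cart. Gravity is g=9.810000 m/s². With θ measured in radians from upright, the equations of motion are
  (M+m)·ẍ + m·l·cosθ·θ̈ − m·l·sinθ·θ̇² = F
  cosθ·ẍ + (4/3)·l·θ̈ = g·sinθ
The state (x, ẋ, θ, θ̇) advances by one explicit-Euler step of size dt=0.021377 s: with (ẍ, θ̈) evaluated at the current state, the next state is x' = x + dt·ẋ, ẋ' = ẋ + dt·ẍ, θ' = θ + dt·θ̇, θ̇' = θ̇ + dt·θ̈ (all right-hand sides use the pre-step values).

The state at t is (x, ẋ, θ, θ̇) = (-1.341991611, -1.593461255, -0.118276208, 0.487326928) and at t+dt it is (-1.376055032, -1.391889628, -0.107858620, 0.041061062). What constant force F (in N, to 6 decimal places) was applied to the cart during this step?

ẍ = (ẋ'−ẋ)/dt = (-1.391889628−-1.593461255)/0.021377 = 9.429369
θ̈ = (θ̇'−θ̇)/dt = (0.041061062−0.487326928)/0.021377 = -20.875982
sinθ=-0.118001, cosθ=0.993014
F = (M+m)·ẍ + m·l·cosθ·θ̈ − m·l·sinθ·θ̇² = 17.968370 + -3.591397 − -0.004855 = 14.381828

F = 14.381828 N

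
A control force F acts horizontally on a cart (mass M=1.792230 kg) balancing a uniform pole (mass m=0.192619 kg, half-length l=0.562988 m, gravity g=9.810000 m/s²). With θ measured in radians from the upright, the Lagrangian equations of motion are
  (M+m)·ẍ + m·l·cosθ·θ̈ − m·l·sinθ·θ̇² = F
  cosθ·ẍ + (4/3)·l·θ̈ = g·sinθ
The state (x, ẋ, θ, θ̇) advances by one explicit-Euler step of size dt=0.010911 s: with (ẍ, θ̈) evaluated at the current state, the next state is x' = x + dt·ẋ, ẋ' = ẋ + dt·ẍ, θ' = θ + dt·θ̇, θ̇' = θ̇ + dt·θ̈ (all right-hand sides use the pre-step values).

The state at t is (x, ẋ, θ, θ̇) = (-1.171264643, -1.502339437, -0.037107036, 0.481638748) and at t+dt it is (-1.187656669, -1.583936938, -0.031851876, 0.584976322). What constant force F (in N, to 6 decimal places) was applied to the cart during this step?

ẍ = (ẋ'−ẋ)/dt = (-1.583936938−-1.502339437)/0.010911 = -7.478462
θ̈ = (θ̇'−θ̇)/dt = (0.584976322−0.481638748)/0.010911 = 9.470954
sinθ=-0.037099, cosθ=0.999312
F = (M+m)·ẍ + m·l·cosθ·θ̈ − m·l·sinθ·θ̇² = -14.843618 + 1.026344 − -0.000933 = -13.816341

F = -13.816341 N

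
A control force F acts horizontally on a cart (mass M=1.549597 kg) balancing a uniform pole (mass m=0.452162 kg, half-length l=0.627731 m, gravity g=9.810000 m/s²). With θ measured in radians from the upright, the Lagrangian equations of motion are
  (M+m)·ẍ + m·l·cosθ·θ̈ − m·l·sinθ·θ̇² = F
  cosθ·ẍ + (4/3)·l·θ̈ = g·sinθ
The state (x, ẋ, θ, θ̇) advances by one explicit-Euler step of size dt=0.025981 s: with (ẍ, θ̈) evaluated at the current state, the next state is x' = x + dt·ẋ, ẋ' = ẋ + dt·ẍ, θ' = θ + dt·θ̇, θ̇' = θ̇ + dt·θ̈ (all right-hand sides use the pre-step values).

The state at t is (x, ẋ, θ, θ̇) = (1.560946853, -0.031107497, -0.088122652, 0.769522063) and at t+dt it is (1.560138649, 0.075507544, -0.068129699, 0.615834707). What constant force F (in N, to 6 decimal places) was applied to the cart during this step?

ẍ = (ẋ'−ẋ)/dt = (0.075507544−-0.031107497)/0.025981 = 4.103577
θ̈ = (θ̇'−θ̇)/dt = (0.615834707−0.769522063)/0.025981 = -5.915375
sinθ=-0.088009, cosθ=0.996120
F = (M+m)·ẍ + m·l·cosθ·θ̈ − m·l·sinθ·θ̇² = 8.214373 + -1.672482 − -0.014792 = 6.556683

F = 6.556683 N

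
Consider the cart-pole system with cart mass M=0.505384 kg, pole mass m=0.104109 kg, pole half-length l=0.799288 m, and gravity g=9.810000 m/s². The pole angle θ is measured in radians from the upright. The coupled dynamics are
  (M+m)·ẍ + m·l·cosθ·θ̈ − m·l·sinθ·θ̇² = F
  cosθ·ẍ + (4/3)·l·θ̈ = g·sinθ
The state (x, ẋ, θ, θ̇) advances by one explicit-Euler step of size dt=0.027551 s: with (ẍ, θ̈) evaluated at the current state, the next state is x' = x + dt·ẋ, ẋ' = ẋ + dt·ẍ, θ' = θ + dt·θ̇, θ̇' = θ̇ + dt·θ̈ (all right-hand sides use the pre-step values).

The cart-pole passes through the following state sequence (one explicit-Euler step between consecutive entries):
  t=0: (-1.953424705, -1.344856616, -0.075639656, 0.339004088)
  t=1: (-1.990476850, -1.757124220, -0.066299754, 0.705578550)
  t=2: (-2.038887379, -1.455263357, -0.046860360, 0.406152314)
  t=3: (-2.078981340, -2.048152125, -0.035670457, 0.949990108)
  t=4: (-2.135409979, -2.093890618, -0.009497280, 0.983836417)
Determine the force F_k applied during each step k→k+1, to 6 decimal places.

F_0 = -8.015598 N
F_1 = 5.778239 N
F_2 = -11.474687 N
F_3 = -0.907003 N

step 0→1:
  ẍ = (ẋ'−ẋ)/dt = (-1.757124220−-1.344856616)/0.027551 = -14.963798
  θ̈ = (θ̇'−θ̇)/dt = (0.705578550−0.339004088)/0.027551 = 13.305305
  sinθ=-0.075568, cosθ=0.997141
  F = (M+m)·ẍ + m·l·cosθ·θ̈ − m·l·sinθ·θ̇² = -9.120330 + 1.104010 − -0.000723 = -8.015598
step 1→2:
  ẍ = (ẋ'−ẋ)/dt = (-1.455263357−-1.757124220)/0.027551 = 10.956439
  θ̈ = (θ̇'−θ̇)/dt = (0.406152314−0.705578550)/0.027551 = -10.868071
  sinθ=-0.066251, cosθ=0.997803
  F = (M+m)·ẍ + m·l·cosθ·θ̈ − m·l·sinθ·θ̇² = 6.677873 + -0.902379 − -0.002745 = 5.778239
step 2→3:
  ẍ = (ẋ'−ẋ)/dt = (-2.048152125−-1.455263357)/0.027551 = -21.519682
  θ̈ = (θ̇'−θ̇)/dt = (0.949990108−0.406152314)/0.027551 = 19.739312
  sinθ=-0.046843, cosθ=0.998902
  F = (M+m)·ẍ + m·l·cosθ·θ̈ − m·l·sinθ·θ̇² = -13.116096 + 1.640766 − -0.000643 = -11.474687
step 3→4:
  ẍ = (ẋ'−ẋ)/dt = (-2.093890618−-2.048152125)/0.027551 = -1.660139
  θ̈ = (θ̇'−θ̇)/dt = (0.983836417−0.949990108)/0.027551 = 1.228497
  sinθ=-0.035663, cosθ=0.999364
  F = (M+m)·ẍ + m·l·cosθ·θ̈ − m·l·sinθ·θ̇² = -1.011843 + 0.102162 − -0.002678 = -0.907003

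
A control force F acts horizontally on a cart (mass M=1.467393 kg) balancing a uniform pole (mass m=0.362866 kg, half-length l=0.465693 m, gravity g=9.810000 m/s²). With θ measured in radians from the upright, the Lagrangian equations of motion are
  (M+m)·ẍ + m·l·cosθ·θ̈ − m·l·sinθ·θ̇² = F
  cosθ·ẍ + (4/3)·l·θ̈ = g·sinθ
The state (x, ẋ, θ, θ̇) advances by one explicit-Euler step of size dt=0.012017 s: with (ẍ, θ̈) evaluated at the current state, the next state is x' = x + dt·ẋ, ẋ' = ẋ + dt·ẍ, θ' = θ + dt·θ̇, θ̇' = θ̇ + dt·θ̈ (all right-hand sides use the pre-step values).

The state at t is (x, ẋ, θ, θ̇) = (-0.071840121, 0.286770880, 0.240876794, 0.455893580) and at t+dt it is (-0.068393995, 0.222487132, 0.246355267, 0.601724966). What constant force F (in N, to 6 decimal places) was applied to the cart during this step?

F = -7.807678 N

ẍ = (ẋ'−ẋ)/dt = (0.222487132−0.286770880)/0.012017 = -5.349401
θ̈ = (θ̇'−θ̇)/dt = (0.601724966−0.455893580)/0.012017 = 12.135424
sinθ=0.238554, cosθ=0.971129
F = (M+m)·ẍ + m·l·cosθ·θ̈ − m·l·sinθ·θ̇² = -9.790789 + 1.991489 − 0.008378 = -7.807678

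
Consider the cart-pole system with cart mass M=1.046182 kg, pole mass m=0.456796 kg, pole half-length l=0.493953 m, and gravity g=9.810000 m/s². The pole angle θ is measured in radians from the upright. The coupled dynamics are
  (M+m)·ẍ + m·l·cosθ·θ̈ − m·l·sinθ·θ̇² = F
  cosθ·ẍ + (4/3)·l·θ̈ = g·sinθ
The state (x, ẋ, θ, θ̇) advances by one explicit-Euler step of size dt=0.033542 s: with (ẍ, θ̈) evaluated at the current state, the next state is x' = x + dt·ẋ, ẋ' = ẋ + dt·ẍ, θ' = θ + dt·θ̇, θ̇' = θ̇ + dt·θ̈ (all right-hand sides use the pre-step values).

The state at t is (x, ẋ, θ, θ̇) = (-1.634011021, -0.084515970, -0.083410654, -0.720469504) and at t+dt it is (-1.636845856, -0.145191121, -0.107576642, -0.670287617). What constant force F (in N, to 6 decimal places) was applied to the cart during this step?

ẍ = (ẋ'−ẋ)/dt = (-0.145191121−-0.084515970)/0.033542 = -1.808931
θ̈ = (θ̇'−θ̇)/dt = (-0.670287617−-0.720469504)/0.033542 = 1.496091
sinθ=-0.083314, cosθ=0.996523
F = (M+m)·ẍ + m·l·cosθ·θ̈ − m·l·sinθ·θ̇² = -2.718783 + 0.336398 − -0.009758 = -2.372627

F = -2.372627 N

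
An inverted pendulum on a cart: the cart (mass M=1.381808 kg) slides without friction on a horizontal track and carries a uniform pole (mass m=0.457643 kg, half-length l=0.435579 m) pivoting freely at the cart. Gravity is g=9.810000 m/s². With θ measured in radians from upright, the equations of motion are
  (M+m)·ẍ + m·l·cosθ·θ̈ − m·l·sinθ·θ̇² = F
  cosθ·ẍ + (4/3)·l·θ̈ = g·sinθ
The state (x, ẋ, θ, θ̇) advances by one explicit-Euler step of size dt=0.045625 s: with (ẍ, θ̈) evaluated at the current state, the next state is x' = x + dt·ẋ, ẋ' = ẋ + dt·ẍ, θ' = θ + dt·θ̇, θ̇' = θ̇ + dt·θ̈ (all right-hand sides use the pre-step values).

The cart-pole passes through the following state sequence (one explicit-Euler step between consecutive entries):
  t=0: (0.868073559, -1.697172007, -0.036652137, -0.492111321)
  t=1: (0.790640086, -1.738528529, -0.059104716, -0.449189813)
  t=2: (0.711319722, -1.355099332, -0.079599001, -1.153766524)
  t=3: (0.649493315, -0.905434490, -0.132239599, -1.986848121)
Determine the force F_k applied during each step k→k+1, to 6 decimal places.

step 0→1:
  ẍ = (ẋ'−ẋ)/dt = (-1.738528529−-1.697172007)/0.045625 = -0.906444
  θ̈ = (θ̇'−θ̇)/dt = (-0.449189813−-0.492111321)/0.045625 = 0.940745
  sinθ=-0.036644, cosθ=0.999328
  F = (M+m)·ẍ + m·l·cosθ·θ̈ − m·l·sinθ·θ̇² = -1.667360 + 0.187402 − -0.001769 = -1.478189
step 1→2:
  ẍ = (ẋ'−ẋ)/dt = (-1.355099332−-1.738528529)/0.045625 = 8.403928
  θ̈ = (θ̇'−θ̇)/dt = (-1.153766524−-0.449189813)/0.045625 = -15.442777
  sinθ=-0.059070, cosθ=0.998254
  F = (M+m)·ẍ + m·l·cosθ·θ̈ − m·l·sinθ·θ̇² = 15.458613 + -3.072983 − -0.002376 = 12.388006
step 2→3:
  ẍ = (ẋ'−ẋ)/dt = (-0.905434490−-1.355099332)/0.045625 = 9.855668
  θ̈ = (θ̇'−θ̇)/dt = (-1.986848121−-1.153766524)/0.045625 = -18.259323
  sinθ=-0.079515, cosθ=0.996834
  F = (M+m)·ẍ + m·l·cosθ·θ̈ − m·l·sinθ·θ̇² = 18.129018 + -3.628283 − -0.021100 = 14.521835

F_0 = -1.478189 N
F_1 = 12.388006 N
F_2 = 14.521835 N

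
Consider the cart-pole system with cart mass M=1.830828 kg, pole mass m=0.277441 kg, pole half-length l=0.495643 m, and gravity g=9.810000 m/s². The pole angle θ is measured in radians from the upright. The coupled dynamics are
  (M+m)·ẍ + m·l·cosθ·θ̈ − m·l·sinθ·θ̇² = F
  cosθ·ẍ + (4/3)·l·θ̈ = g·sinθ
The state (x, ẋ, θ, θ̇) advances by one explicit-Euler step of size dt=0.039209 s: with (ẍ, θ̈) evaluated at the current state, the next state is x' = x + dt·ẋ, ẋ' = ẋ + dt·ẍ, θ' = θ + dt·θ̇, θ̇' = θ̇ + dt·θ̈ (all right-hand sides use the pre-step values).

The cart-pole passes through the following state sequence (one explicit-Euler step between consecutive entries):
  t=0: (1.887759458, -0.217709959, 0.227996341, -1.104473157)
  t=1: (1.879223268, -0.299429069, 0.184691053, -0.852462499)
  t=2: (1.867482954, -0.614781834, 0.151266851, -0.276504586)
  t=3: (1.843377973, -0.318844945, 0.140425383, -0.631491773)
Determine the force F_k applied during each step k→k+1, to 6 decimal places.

step 0→1:
  ẍ = (ẋ'−ẋ)/dt = (-0.299429069−-0.217709959)/0.039209 = -2.084193
  θ̈ = (θ̇'−θ̇)/dt = (-0.852462499−-1.104473157)/0.039209 = 6.427368
  sinθ=0.226026, cosθ=0.974121
  F = (M+m)·ẍ + m·l·cosθ·θ̈ − m·l·sinθ·θ̇² = -4.394039 + 0.860966 − 0.037915 = -3.570988
step 1→2:
  ẍ = (ẋ'−ẋ)/dt = (-0.614781834−-0.299429069)/0.039209 = -8.042867
  θ̈ = (θ̇'−θ̇)/dt = (-0.276504586−-0.852462499)/0.039209 = 14.689431
  sinθ=0.183643, cosθ=0.982993
  F = (M+m)·ẍ + m·l·cosθ·θ̈ − m·l·sinθ·θ̇² = -16.956527 + 1.985615 − 0.018351 = -14.989263
step 2→3:
  ẍ = (ẋ'−ẋ)/dt = (-0.318844945−-0.614781834)/0.039209 = 7.547678
  θ̈ = (θ̇'−θ̇)/dt = (-0.631491773−-0.276504586)/0.039209 = -9.053717
  sinθ=0.150691, cosθ=0.988581
  F = (M+m)·ẍ + m·l·cosθ·θ̈ − m·l·sinθ·θ̇² = 15.912535 + -1.230775 − 0.001584 = 14.680175

F_0 = -3.570988 N
F_1 = -14.989263 N
F_2 = 14.680175 N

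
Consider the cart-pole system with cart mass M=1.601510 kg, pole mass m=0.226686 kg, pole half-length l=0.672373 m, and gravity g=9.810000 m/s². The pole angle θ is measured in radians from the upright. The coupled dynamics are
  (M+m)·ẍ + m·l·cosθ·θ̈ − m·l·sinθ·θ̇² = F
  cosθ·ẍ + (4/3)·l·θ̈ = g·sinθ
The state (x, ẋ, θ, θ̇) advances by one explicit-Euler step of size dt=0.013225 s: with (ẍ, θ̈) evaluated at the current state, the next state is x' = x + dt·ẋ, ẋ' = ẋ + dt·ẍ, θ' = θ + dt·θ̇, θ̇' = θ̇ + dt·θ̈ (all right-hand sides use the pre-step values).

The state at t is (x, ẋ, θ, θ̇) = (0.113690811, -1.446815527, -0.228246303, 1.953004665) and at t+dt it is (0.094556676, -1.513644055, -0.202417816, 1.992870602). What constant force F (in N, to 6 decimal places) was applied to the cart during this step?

ẍ = (ẋ'−ẋ)/dt = (-1.513644055−-1.446815527)/0.013225 = -5.053197
θ̈ = (θ̇'−θ̇)/dt = (1.992870602−1.953004665)/0.013225 = 3.014438
sinθ=-0.226270, cosθ=0.974065
F = (M+m)·ẍ + m·l·cosθ·θ̈ − m·l·sinθ·θ̇² = -9.238234 + 0.447537 − -0.131543 = -8.659154

F = -8.659154 N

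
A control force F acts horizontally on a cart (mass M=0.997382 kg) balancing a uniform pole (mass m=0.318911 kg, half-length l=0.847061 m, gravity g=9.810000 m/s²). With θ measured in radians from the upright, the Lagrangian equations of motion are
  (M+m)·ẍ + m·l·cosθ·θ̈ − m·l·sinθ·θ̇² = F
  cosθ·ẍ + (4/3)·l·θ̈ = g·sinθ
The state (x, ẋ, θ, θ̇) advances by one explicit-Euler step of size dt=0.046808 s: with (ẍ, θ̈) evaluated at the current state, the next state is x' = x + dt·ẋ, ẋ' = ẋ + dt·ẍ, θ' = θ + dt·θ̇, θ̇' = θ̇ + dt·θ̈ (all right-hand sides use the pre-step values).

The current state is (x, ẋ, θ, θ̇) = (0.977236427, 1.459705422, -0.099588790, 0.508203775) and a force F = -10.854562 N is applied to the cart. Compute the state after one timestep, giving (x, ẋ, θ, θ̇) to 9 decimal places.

(1.045562318, 0.998796364, -0.075800788, 0.873854279)

sinθ=-0.099424253, cosθ=0.995045134
temp = (F + m·l·θ̇²·sinθ)/(M+m) = (-10.854562 + -0.006936690)/1.316293 = -8.251581289
θ̈ = (g·sinθ − cosθ·temp)/(l·(4/3 − m·cos²θ/(M+m))) = 7.811709624
ẍ = temp − m·l·θ̈·cosθ/(M+m) = -9.846800921
Euler: x'=0.977236427+0.046808·1.459705422=1.045562318, ẋ'=1.459705422+0.046808·-9.846800921=0.998796364
       θ'=-0.099588790+0.046808·0.508203775=-0.075800788, θ̇'=0.508203775+0.046808·7.811709624=0.873854279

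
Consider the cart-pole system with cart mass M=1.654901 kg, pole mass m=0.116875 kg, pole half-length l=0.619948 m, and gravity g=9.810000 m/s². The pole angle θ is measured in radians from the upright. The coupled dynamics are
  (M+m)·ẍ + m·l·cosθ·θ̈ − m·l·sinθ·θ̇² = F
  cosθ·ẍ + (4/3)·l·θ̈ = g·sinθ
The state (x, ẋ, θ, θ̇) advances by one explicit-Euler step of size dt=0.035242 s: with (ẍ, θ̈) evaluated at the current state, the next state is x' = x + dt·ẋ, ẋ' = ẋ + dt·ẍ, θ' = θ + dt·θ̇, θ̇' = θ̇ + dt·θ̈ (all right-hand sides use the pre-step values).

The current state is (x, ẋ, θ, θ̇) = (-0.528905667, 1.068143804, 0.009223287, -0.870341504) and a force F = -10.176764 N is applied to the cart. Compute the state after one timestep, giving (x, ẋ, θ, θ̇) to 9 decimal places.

sinθ=0.009223156, cosθ=0.999957466
temp = (F + m·l·θ̇²·sinθ)/(M+m) = (-10.176764 + 0.000506216)/1.771776 = -5.743535178
θ̈ = (g·sinθ − cosθ·temp)/(l·(4/3 − m·cos²θ/(M+m))) = 7.424876408
ẍ = temp − m·l·θ̈·cosθ/(M+m) = -6.047161088
Euler: x'=-0.528905667+0.035242·1.068143804=-0.491262143, ẋ'=1.068143804+0.035242·-6.047161088=0.855029753
       θ'=0.009223287+0.035242·-0.870341504=-0.021449288, θ̇'=-0.870341504+0.035242·7.424876408=-0.608674010

(-0.491262143, 0.855029753, -0.021449288, -0.608674010)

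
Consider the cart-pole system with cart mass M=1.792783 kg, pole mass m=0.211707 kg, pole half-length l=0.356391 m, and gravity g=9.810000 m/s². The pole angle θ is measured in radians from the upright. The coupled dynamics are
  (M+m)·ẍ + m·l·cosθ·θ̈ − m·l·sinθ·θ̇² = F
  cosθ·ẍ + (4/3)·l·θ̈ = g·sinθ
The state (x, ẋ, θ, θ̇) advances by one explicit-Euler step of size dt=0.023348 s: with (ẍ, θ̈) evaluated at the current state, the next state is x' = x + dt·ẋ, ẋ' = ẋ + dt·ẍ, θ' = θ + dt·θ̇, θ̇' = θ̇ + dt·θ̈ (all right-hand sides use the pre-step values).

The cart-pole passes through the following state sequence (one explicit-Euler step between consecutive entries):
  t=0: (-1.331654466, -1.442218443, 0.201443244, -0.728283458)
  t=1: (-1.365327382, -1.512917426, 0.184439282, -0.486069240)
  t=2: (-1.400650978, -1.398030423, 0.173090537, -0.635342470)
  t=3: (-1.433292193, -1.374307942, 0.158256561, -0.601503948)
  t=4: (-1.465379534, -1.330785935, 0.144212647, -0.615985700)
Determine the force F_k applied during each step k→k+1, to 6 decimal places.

F_0 = -5.310807 N
F_1 = 9.385892 N
F_2 = 2.139112 N
F_3 = 3.685968 N

step 0→1:
  ẍ = (ẋ'−ẋ)/dt = (-1.512917426−-1.442218443)/0.023348 = -3.028053
  θ̈ = (θ̇'−θ̇)/dt = (-0.486069240−-0.728283458)/0.023348 = 10.374089
  sinθ=0.200084, cosθ=0.979779
  F = (M+m)·ẍ + m·l·cosθ·θ̈ − m·l·sinθ·θ̇² = -6.069702 + 0.766902 − 0.008007 = -5.310807
step 1→2:
  ẍ = (ẋ'−ẋ)/dt = (-1.398030423−-1.512917426)/0.023348 = 4.920636
  θ̈ = (θ̇'−θ̇)/dt = (-0.635342470−-0.486069240)/0.023348 = -6.393405
  sinθ=0.183395, cosθ=0.983039
  F = (M+m)·ẍ + m·l·cosθ·θ̈ − m·l·sinθ·θ̇² = 9.863365 + -0.474204 − 0.003269 = 9.385892
step 2→3:
  ẍ = (ẋ'−ẋ)/dt = (-1.374307942−-1.398030423)/0.023348 = 1.016039
  θ̈ = (θ̇'−θ̇)/dt = (-0.601503948−-0.635342470)/0.023348 = 1.449311
  sinθ=0.172228, cosθ=0.985057
  F = (M+m)·ẍ + m·l·cosθ·θ̈ − m·l·sinθ·θ̇² = 2.036640 + 0.107717 − 0.005245 = 2.139112
step 3→4:
  ẍ = (ẋ'−ẋ)/dt = (-1.330785935−-1.374307942)/0.023348 = 1.864057
  θ̈ = (θ̇'−θ̇)/dt = (-0.615985700−-0.601503948)/0.023348 = -0.620257
  sinθ=0.157597, cosθ=0.987504
  F = (M+m)·ẍ + m·l·cosθ·θ̈ − m·l·sinθ·θ̇² = 3.736484 + -0.046214 − 0.004302 = 3.685968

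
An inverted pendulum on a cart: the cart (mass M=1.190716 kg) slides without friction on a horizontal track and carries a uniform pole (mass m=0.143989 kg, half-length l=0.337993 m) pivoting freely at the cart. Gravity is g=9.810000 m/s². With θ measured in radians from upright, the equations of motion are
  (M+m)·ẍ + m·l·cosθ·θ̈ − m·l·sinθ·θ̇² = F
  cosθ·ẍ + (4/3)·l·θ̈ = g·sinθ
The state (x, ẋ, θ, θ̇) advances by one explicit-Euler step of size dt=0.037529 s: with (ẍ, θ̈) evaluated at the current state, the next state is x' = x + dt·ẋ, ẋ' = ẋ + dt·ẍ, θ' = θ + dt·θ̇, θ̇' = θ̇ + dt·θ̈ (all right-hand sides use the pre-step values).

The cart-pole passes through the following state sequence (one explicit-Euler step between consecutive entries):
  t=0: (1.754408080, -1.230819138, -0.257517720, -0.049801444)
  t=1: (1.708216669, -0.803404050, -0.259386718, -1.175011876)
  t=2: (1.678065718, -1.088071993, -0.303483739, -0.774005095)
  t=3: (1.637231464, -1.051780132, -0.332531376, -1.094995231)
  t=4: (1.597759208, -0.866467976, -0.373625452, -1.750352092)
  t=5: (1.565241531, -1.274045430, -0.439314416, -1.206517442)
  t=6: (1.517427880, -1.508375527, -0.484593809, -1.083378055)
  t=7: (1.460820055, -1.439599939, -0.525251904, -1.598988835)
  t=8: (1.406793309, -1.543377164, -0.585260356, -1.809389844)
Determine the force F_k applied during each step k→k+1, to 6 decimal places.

step 0→1:
  ẍ = (ẋ'−ẋ)/dt = (-0.803404050−-1.230819138)/0.037529 = 11.388928
  θ̈ = (θ̇'−θ̇)/dt = (-1.175011876−-0.049801444)/0.037529 = -29.982425
  sinθ=-0.254681, cosθ=0.967025
  F = (M+m)·ẍ + m·l·cosθ·θ̈ − m·l·sinθ·θ̇² = 15.200859 + -1.411047 − -0.000031 = 13.789843
step 1→2:
  ẍ = (ẋ'−ẋ)/dt = (-1.088071993−-0.803404050)/0.037529 = -7.585279
  θ̈ = (θ̇'−θ̇)/dt = (-0.774005095−-1.175011876)/0.037529 = 10.685251
  sinθ=-0.256488, cosθ=0.966547
  F = (M+m)·ẍ + m·l·cosθ·θ̈ − m·l·sinθ·θ̇² = -10.124110 + 0.502626 − -0.017234 = -9.604250
step 2→3:
  ẍ = (ẋ'−ẋ)/dt = (-1.051780132−-1.088071993)/0.037529 = 0.967035
  θ̈ = (θ̇'−θ̇)/dt = (-1.094995231−-0.774005095)/0.037529 = -8.553123
  sinθ=-0.298847, cosθ=0.954301
  F = (M+m)·ẍ + m·l·cosθ·θ̈ − m·l·sinθ·θ̇² = 1.290707 + -0.397235 − -0.008713 = 0.902185
step 3→4:
  ẍ = (ẋ'−ẋ)/dt = (-0.866467976−-1.051780132)/0.037529 = 4.937839
  θ̈ = (θ̇'−θ̇)/dt = (-1.750352092−-1.094995231)/0.037529 = -17.462678
  sinθ=-0.326437, cosθ=0.945219
  F = (M+m)·ẍ + m·l·cosθ·θ̈ − m·l·sinθ·θ̇² = 6.590558 + -0.803305 − -0.019048 = 5.806302
step 4→5:
  ẍ = (ẋ'−ẋ)/dt = (-1.274045430−-0.866467976)/0.037529 = -10.860333
  θ̈ = (θ̇'−θ̇)/dt = (-1.206517442−-1.750352092)/0.037529 = 14.491051
  sinθ=-0.364993, cosθ=0.931010
  F = (M+m)·ẍ + m·l·cosθ·θ̈ − m·l·sinθ·θ̇² = -14.495341 + 0.656586 − -0.054422 = -13.784334
step 5→6:
  ẍ = (ẋ'−ẋ)/dt = (-1.508375527−-1.274045430)/0.037529 = -6.243974
  θ̈ = (θ̇'−θ̇)/dt = (-1.083378055−-1.206517442)/0.037529 = 3.281180
  sinθ=-0.425319, cosθ=0.905043
  F = (M+m)·ẍ + m·l·cosθ·θ̈ − m·l·sinθ·θ̇² = -8.333863 + 0.144523 − -0.030131 = -8.159209
step 6→7:
  ẍ = (ẋ'−ẋ)/dt = (-1.439599939−-1.508375527)/0.037529 = 1.832598
  θ̈ = (θ̇'−θ̇)/dt = (-1.598988835−-1.083378055)/0.037529 = -13.738996
  sinθ=-0.465849, cosθ=0.884864
  F = (M+m)·ẍ + m·l·cosθ·θ̈ − m·l·sinθ·θ̇² = 2.445978 + -0.591655 − -0.026610 = 1.880933
step 7→8:
  ẍ = (ẋ'−ẋ)/dt = (-1.543377164−-1.439599939)/0.037529 = -2.765254
  θ̈ = (θ̇'−θ̇)/dt = (-1.809389844−-1.598988835)/0.037529 = -5.606358
  sinθ=-0.501431, cosθ=0.865198
  F = (M+m)·ẍ + m·l·cosθ·θ̈ − m·l·sinθ·θ̇² = -3.690799 + -0.236066 − -0.062393 = -3.864471

F_0 = 13.789843 N
F_1 = -9.604250 N
F_2 = 0.902185 N
F_3 = 5.806302 N
F_4 = -13.784334 N
F_5 = -8.159209 N
F_6 = 1.880933 N
F_7 = -3.864471 N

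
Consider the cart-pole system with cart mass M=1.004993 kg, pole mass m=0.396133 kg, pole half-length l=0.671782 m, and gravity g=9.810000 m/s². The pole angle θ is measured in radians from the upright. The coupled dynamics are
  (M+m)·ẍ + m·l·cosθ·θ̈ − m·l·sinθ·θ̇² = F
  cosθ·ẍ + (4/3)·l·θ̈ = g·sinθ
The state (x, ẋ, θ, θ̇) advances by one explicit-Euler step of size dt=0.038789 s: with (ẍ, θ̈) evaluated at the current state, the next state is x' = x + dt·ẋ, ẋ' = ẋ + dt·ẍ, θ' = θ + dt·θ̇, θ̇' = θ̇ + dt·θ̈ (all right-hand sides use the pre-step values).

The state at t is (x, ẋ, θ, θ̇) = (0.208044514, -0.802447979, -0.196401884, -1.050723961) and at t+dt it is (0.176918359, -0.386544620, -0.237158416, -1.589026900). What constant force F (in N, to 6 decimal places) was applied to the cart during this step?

ẍ = (ẋ'−ẋ)/dt = (-0.386544620−-0.802447979)/0.038789 = 10.722199
θ̈ = (θ̇'−θ̇)/dt = (-1.589026900−-1.050723961)/0.038789 = -13.877722
sinθ=-0.195142, cosθ=0.980775
F = (M+m)·ẍ + m·l·cosθ·θ̈ − m·l·sinθ·θ̇² = 15.023151 + -3.622071 − -0.057332 = 11.458412

F = 11.458412 N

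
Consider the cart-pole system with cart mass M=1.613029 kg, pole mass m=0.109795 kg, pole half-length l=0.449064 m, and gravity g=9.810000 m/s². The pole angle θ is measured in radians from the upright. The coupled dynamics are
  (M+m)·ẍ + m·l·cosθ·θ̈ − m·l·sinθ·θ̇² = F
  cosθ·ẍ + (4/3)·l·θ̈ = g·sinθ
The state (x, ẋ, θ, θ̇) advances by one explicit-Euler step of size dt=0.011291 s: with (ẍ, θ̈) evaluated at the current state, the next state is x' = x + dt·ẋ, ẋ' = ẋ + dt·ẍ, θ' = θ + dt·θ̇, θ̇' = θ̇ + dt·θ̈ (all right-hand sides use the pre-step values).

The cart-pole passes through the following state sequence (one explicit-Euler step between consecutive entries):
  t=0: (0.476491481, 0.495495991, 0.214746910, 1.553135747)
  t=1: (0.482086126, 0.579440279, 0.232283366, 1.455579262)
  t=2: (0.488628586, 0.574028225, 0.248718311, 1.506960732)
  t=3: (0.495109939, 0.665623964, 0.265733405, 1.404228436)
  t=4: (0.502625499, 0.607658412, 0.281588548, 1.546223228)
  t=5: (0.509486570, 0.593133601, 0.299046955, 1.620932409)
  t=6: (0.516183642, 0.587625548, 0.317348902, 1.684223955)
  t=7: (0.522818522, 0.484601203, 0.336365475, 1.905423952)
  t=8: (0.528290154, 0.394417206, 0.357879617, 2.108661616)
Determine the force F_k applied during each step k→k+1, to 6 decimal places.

step 0→1:
  ẍ = (ẋ'−ẋ)/dt = (0.579440279−0.495495991)/0.011291 = 7.434619
  θ̈ = (θ̇'−θ̇)/dt = (1.455579262−1.553135747)/0.011291 = -8.640199
  sinθ=0.213100, cosθ=0.977030
  F = (M+m)·ẍ + m·l·cosθ·θ̈ − m·l·sinθ·θ̇² = 12.808541 + -0.416220 − 0.025345 = 12.366976
step 1→2:
  ẍ = (ẋ'−ẋ)/dt = (0.574028225−0.579440279)/0.011291 = -0.479325
  θ̈ = (θ̇'−θ̇)/dt = (1.506960732−1.455579262)/0.011291 = 4.550657
  sinθ=0.230200, cosθ=0.973143
  F = (M+m)·ẍ + m·l·cosθ·θ̈ − m·l·sinθ·θ̇² = -0.825792 + 0.218344 − 0.024047 = -0.631495
step 2→3:
  ẍ = (ẋ'−ẋ)/dt = (0.665623964−0.574028225)/0.011291 = 8.112279
  θ̈ = (θ̇'−θ̇)/dt = (1.404228436−1.506960732)/0.011291 = -9.098600
  sinθ=0.246162, cosθ=0.969229
  F = (M+m)·ẍ + m·l·cosθ·θ̈ − m·l·sinθ·θ̇² = 13.976028 + -0.434802 − 0.027562 = 13.513664
step 3→4:
  ẍ = (ẋ'−ẋ)/dt = (0.607658412−0.665623964)/0.011291 = -5.133784
  θ̈ = (θ̇'−θ̇)/dt = (1.546223228−1.404228436)/0.011291 = 12.575927
  sinθ=0.262617, cosθ=0.964900
  F = (M+m)·ẍ + m·l·cosθ·θ̈ − m·l·sinθ·θ̇² = -8.844606 + 0.598292 − 0.025532 = -8.271846
step 4→5:
  ẍ = (ẋ'−ẋ)/dt = (0.593133601−0.607658412)/0.011291 = -1.286406
  θ̈ = (θ̇'−θ̇)/dt = (1.620932409−1.546223228)/0.011291 = 6.616702
  sinθ=0.277882, cosθ=0.960615
  F = (M+m)·ẍ + m·l·cosθ·θ̈ − m·l·sinθ·θ̇² = -2.216251 + 0.313388 − 0.032756 = -1.935620
step 5→6:
  ẍ = (ẋ'−ẋ)/dt = (0.587625548−0.593133601)/0.011291 = -0.487827
  θ̈ = (θ̇'−θ̇)/dt = (1.684223955−1.620932409)/0.011291 = 5.605486
  sinθ=0.294610, cosθ=0.955618
  F = (M+m)·ẍ + m·l·cosθ·θ̈ − m·l·sinθ·θ̇² = -0.840440 + 0.264112 − 0.038165 = -0.614493
step 6→7:
  ẍ = (ẋ'−ẋ)/dt = (0.484601203−0.587625548)/0.011291 = -9.124466
  θ̈ = (θ̇'−θ̇)/dt = (1.905423952−1.684223955)/0.011291 = 19.590824
  sinθ=0.312049, cosθ=0.950066
  F = (M+m)·ẍ + m·l·cosθ·θ̈ − m·l·sinθ·θ̇² = -15.719849 + 0.917693 − 0.043643 = -14.845799
step 7→8:
  ẍ = (ẋ'−ẋ)/dt = (0.394417206−0.484601203)/0.011291 = -7.987246
  θ̈ = (θ̇'−θ̇)/dt = (2.108661616−1.905423952)/0.011291 = 17.999970
  sinθ=0.330058, cosθ=0.943961
  F = (M+m)·ẍ + m·l·cosθ·θ̈ − m·l·sinθ·θ̇² = -13.760619 + 0.837754 − 0.059083 = -12.981949

F_0 = 12.366976 N
F_1 = -0.631495 N
F_2 = 13.513664 N
F_3 = -8.271846 N
F_4 = -1.935620 N
F_5 = -0.614493 N
F_6 = -14.845799 N
F_7 = -12.981949 N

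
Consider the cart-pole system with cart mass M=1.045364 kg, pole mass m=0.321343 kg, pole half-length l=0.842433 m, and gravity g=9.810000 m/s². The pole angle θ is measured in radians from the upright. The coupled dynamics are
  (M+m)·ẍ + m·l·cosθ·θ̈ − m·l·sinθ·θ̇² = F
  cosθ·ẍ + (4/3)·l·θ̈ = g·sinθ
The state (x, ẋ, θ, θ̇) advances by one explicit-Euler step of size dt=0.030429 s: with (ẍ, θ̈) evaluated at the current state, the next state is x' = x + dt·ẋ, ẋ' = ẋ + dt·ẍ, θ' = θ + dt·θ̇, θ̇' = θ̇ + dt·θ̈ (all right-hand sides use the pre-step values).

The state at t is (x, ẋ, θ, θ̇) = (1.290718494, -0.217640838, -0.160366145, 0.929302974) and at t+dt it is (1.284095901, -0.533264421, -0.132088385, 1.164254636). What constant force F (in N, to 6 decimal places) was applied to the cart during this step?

ẍ = (ẋ'−ẋ)/dt = (-0.533264421−-0.217640838)/0.030429 = -10.372460
θ̈ = (θ̇'−θ̇)/dt = (1.164254636−0.929302974)/0.030429 = 7.721307
sinθ=-0.159680, cosθ=0.987169
F = (M+m)·ẍ + m·l·cosθ·θ̈ − m·l·sinθ·θ̇² = -14.176114 + 2.063415 − -0.037331 = -12.075368

F = -12.075368 N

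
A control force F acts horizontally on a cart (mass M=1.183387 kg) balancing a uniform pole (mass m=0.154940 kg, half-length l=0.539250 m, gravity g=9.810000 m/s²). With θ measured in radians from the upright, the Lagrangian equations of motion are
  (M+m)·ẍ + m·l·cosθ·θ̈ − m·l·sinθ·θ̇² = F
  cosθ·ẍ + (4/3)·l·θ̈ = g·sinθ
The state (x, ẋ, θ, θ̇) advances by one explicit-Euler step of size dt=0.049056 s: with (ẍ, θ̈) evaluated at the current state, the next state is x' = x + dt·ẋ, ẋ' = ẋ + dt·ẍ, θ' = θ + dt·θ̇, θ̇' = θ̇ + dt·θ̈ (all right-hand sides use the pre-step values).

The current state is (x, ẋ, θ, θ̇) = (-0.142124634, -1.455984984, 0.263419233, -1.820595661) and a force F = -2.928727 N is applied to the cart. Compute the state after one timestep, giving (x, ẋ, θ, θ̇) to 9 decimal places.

(-0.213549433, -1.581345242, 0.174108092, -1.477977144)

sinθ=0.260383355, cosθ=0.965505312
temp = (F + m·l·θ̇²·sinθ)/(M+m) = (-2.928727 + 0.072109740)/1.338327 = -2.134468825
θ̈ = (g·sinθ − cosθ·temp)/(l·(4/3 − m·cos²θ/(M+m))) = 6.984232661
ẍ = temp − m·l·θ̈·cosθ/(M+m) = -2.555452090
Euler: x'=-0.142124634+0.049056·-1.455984984=-0.213549433, ẋ'=-1.455984984+0.049056·-2.555452090=-1.581345242
       θ'=0.263419233+0.049056·-1.820595661=0.174108092, θ̇'=-1.820595661+0.049056·6.984232661=-1.477977144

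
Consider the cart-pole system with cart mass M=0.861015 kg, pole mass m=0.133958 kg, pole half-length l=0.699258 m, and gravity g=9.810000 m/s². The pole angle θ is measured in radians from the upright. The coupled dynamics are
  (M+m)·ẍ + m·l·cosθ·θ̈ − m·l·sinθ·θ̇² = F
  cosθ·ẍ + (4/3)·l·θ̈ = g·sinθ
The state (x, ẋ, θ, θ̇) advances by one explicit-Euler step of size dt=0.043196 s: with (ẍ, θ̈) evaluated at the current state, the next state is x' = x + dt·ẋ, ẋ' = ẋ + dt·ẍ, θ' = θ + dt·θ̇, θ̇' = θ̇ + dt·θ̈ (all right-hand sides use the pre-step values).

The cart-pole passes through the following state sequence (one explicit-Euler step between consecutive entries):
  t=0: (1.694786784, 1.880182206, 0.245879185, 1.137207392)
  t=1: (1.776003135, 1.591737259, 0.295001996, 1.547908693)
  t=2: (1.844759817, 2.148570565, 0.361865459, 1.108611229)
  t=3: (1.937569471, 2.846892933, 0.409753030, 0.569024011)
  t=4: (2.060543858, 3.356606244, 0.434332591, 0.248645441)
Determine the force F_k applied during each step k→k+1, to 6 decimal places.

step 0→1:
  ẍ = (ẋ'−ẋ)/dt = (1.591737259−1.880182206)/0.043196 = -6.677585
  θ̈ = (θ̇'−θ̇)/dt = (1.547908693−1.137207392)/0.043196 = 9.507855
  sinθ=0.243409, cosθ=0.969924
  F = (M+m)·ẍ + m·l·cosθ·θ̈ − m·l·sinθ·θ̇² = -6.644016 + 0.863826 − 0.029486 = -5.809677
step 1→2:
  ẍ = (ẋ'−ẋ)/dt = (2.148570565−1.591737259)/0.043196 = 12.890853
  θ̈ = (θ̇'−θ̇)/dt = (1.108611229−1.547908693)/0.043196 = -10.169864
  sinθ=0.290742, cosθ=0.956802
  F = (M+m)·ẍ + m·l·cosθ·θ̈ − m·l·sinθ·θ̇² = 12.826051 + -0.911472 − 0.065254 = 11.849326
step 2→3:
  ẍ = (ẋ'−ẋ)/dt = (2.846892933−2.148570565)/0.043196 = 16.166367
  θ̈ = (θ̇'−θ̇)/dt = (0.569024011−1.108611229)/0.043196 = -12.491601
  sinθ=0.354019, cosθ=0.935238
  F = (M+m)·ẍ + m·l·cosθ·θ̈ − m·l·sinθ·θ̇² = 16.085098 + -1.094325 − 0.040756 = 14.950017
step 3→4:
  ẍ = (ẋ'−ẋ)/dt = (3.356606244−2.846892933)/0.043196 = 11.800012
  θ̈ = (θ̇'−θ̇)/dt = (0.248645441−0.569024011)/0.043196 = -7.416857
  sinθ=0.398383, cosθ=0.917219
  F = (M+m)·ẍ + m·l·cosθ·θ̈ − m·l·sinθ·θ̇² = 11.740693 + -0.637234 − 0.012083 = 11.091376

F_0 = -5.809677 N
F_1 = 11.849326 N
F_2 = 14.950017 N
F_3 = 11.091376 N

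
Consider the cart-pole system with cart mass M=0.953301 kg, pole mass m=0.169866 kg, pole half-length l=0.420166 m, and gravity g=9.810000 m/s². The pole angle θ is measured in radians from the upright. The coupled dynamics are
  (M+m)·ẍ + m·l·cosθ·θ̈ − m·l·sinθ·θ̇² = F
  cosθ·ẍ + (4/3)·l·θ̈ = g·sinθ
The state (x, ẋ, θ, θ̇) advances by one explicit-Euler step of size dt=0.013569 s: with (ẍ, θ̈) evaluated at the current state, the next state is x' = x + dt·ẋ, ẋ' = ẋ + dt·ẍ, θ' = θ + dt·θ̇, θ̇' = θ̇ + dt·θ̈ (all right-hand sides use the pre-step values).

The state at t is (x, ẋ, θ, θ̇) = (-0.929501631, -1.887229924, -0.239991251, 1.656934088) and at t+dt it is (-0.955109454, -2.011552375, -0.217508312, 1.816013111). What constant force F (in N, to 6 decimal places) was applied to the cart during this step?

ẍ = (ẋ'−ẋ)/dt = (-2.011552375−-1.887229924)/0.013569 = -9.162241
θ̈ = (θ̇'−θ̇)/dt = (1.816013111−1.656934088)/0.013569 = 11.723710
sinθ=-0.237694, cosθ=0.971340
F = (M+m)·ẍ + m·l·cosθ·θ̈ − m·l·sinθ·θ̇² = -10.290727 + 0.812763 − -0.046575 = -9.431389

F = -9.431389 N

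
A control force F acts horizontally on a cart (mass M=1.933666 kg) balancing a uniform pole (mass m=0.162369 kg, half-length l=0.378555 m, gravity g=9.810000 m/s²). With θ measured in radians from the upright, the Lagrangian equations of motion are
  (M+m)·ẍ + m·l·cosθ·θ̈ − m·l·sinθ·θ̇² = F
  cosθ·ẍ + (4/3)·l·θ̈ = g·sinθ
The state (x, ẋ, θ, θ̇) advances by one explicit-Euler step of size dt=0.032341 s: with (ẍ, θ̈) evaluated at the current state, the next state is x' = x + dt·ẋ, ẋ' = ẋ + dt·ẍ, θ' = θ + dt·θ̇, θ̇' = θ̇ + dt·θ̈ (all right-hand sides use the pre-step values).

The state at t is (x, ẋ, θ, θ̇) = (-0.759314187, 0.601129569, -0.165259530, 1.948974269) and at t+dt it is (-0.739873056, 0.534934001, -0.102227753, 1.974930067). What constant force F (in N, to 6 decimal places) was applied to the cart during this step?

ẍ = (ẋ'−ẋ)/dt = (0.534934001−0.601129569)/0.032341 = -2.046800
θ̈ = (θ̇'−θ̇)/dt = (1.974930067−1.948974269)/0.032341 = 0.802566
sinθ=-0.164508, cosθ=0.986376
F = (M+m)·ẍ + m·l·cosθ·θ̈ − m·l·sinθ·θ̇² = -4.290165 + 0.048658 − -0.038409 = -4.203098

F = -4.203098 N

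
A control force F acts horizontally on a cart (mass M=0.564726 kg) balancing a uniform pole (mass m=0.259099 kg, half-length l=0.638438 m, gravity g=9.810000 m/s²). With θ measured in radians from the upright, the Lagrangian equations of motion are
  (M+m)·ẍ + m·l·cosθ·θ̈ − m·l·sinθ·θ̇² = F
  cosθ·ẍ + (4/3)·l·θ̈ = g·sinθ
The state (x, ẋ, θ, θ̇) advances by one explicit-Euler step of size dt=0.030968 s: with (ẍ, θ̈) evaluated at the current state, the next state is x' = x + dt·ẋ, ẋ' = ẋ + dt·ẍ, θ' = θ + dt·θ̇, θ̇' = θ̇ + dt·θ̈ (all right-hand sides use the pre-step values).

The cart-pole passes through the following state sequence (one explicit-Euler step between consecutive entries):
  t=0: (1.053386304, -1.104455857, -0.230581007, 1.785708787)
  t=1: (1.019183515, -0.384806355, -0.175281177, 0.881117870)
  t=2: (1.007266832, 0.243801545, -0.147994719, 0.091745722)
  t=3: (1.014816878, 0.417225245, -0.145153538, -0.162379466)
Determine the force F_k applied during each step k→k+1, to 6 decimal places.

F_0 = 14.560921 N
F_1 = 12.593010 N
F_2 = 3.271106 N

step 0→1:
  ẍ = (ẋ'−ẋ)/dt = (-0.384806355−-1.104455857)/0.030968 = 23.238488
  θ̈ = (θ̇'−θ̇)/dt = (0.881117870−1.785708787)/0.030968 = -29.210505
  sinθ=-0.228543, cosθ=0.973534
  F = (M+m)·ẍ + m·l·cosθ·θ̈ − m·l·sinθ·θ̇² = 19.144448 + -4.704078 − -0.120552 = 14.560921
step 1→2:
  ẍ = (ẋ'−ẋ)/dt = (0.243801545−-0.384806355)/0.030968 = 20.298628
  θ̈ = (θ̇'−θ̇)/dt = (0.091745722−0.881117870)/0.030968 = -25.489930
  sinθ=-0.174385, cosθ=0.984678
  F = (M+m)·ẍ + m·l·cosθ·θ̈ − m·l·sinθ·θ̇² = 16.722517 + -4.151902 − -0.022396 = 12.593010
step 2→3:
  ẍ = (ẋ'−ẋ)/dt = (0.417225245−0.243801545)/0.030968 = 5.600094
  θ̈ = (θ̇'−θ̇)/dt = (-0.162379466−0.091745722)/0.030968 = -8.206057
  sinθ=-0.147455, cosθ=0.989069
  F = (M+m)·ẍ + m·l·cosθ·θ̈ − m·l·sinθ·θ̇² = 4.613497 + -1.342596 − -0.000205 = 3.271106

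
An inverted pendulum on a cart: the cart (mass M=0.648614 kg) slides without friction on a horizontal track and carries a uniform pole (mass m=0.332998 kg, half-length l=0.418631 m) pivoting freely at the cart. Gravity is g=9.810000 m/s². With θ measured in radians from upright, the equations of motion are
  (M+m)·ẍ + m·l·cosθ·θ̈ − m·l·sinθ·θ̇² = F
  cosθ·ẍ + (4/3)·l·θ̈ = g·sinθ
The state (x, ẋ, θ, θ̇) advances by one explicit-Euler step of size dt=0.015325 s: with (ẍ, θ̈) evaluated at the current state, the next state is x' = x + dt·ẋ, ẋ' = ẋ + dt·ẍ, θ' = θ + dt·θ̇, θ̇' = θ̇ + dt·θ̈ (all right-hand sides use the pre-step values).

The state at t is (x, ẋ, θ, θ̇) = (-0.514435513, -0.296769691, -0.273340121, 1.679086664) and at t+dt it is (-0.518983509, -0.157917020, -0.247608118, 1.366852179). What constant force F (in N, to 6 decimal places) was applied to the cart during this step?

F = 6.265240 N

ẍ = (ẋ'−ẋ)/dt = (-0.157917020−-0.296769691)/0.015325 = 9.060533
θ̈ = (θ̇'−θ̇)/dt = (1.366852179−1.679086664)/0.015325 = -20.374192
sinθ=-0.269949, cosθ=0.962875
F = (M+m)·ẍ + m·l·cosθ·θ̈ − m·l·sinθ·θ̇² = 8.893928 + -2.734785 − -0.106096 = 6.265240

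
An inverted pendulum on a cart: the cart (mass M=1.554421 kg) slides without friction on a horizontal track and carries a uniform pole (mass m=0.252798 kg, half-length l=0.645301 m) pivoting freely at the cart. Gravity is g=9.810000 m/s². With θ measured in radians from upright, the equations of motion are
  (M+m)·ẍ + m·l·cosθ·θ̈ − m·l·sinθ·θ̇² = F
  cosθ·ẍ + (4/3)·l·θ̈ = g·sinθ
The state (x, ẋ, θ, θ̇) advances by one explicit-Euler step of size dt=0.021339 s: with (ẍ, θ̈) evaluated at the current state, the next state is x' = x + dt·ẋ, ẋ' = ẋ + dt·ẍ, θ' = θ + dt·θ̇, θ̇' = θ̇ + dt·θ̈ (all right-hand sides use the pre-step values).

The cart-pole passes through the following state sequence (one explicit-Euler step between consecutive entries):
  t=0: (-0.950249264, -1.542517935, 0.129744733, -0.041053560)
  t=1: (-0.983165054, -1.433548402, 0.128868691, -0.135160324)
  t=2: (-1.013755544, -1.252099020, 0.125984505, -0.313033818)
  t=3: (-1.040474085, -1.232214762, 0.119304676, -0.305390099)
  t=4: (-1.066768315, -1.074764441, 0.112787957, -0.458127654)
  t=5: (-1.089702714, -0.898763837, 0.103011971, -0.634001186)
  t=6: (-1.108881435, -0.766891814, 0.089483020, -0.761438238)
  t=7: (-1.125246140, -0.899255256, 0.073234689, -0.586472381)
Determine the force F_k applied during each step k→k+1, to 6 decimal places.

step 0→1:
  ẍ = (ẋ'−ẋ)/dt = (-1.433548402−-1.542517935)/0.021339 = 5.106590
  θ̈ = (θ̇'−θ̇)/dt = (-0.135160324−-0.041053560)/0.021339 = -4.410083
  sinθ=0.129381, cosθ=0.991595
  F = (M+m)·ẍ + m·l·cosθ·θ̈ − m·l·sinθ·θ̇² = 9.228727 + -0.713374 − 0.000036 = 8.515318
step 1→2:
  ẍ = (ẋ'−ẋ)/dt = (-1.252099020−-1.433548402)/0.021339 = 8.503181
  θ̈ = (θ̇'−θ̇)/dt = (-0.313033818−-0.135160324)/0.021339 = -8.335606
  sinθ=0.128512, cosθ=0.991708
  F = (M+m)·ẍ + m·l·cosθ·θ̈ − m·l·sinθ·θ̇² = 15.367111 + -1.348519 − 0.000383 = 14.018209
step 2→3:
  ẍ = (ẋ'−ẋ)/dt = (-1.232214762−-1.252099020)/0.021339 = 0.931827
  θ̈ = (θ̇'−θ̇)/dt = (-0.305390099−-0.313033818)/0.021339 = 0.358204
  sinθ=0.125651, cosθ=0.992074
  F = (M+m)·ẍ + m·l·cosθ·θ̈ − m·l·sinθ·θ̇² = 1.684016 + 0.057971 − 0.002009 = 1.739978
step 3→4:
  ẍ = (ẋ'−ẋ)/dt = (-1.074764441−-1.232214762)/0.021339 = 7.378524
  θ̈ = (θ̇'−θ̇)/dt = (-0.458127654−-0.305390099)/0.021339 = -7.157672
  sinθ=0.119022, cosθ=0.992892
  F = (M+m)·ẍ + m·l·cosθ·θ̈ − m·l·sinθ·θ̇² = 13.334609 + -1.159337 − 0.001811 = 12.173461
step 4→5:
  ẍ = (ẋ'−ẋ)/dt = (-0.898763837−-1.074764441)/0.021339 = 8.247837
  θ̈ = (θ̇'−θ̇)/dt = (-0.634001186−-0.458127654)/0.021339 = -8.241883
  sinθ=0.112549, cosθ=0.993646
  F = (M+m)·ẍ + m·l·cosθ·θ̈ − m·l·sinθ·θ̇² = 14.905649 + -1.335962 − 0.003853 = 13.565833
step 5→6:
  ẍ = (ẋ'−ẋ)/dt = (-0.766891814−-0.898763837)/0.021339 = 6.179860
  θ̈ = (θ̇'−θ̇)/dt = (-0.761438238−-0.634001186)/0.021339 = -5.972026
  sinθ=0.102830, cosθ=0.994699
  F = (M+m)·ẍ + m·l·cosθ·θ̈ − m·l·sinθ·θ̇² = 11.168360 + -0.969057 − 0.006743 = 10.192560
step 6→7:
  ẍ = (ẋ'−ẋ)/dt = (-0.899255256−-0.766891814)/0.021339 = -6.202889
  θ̈ = (θ̇'−θ̇)/dt = (-0.586472381−-0.761438238)/0.021339 = 8.199347
  sinθ=0.089364, cosθ=0.995999
  F = (M+m)·ẍ + m·l·cosθ·θ̈ − m·l·sinθ·θ̇² = -11.209978 + 1.332214 − 0.008452 = -9.886216

F_0 = 8.515318 N
F_1 = 14.018209 N
F_2 = 1.739978 N
F_3 = 12.173461 N
F_4 = 13.565833 N
F_5 = 10.192560 N
F_6 = -9.886216 N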